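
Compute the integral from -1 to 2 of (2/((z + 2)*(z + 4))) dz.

Factor the denominator: z**2 + 6*z + 8 = (z + 4)(z + 2).
Partial fractions: 2/((z + 2)*(z + 4)) = -1/(z + 4) + 1/(z + 2).
An antiderivative is F(z) = log(z + 2) - log(z + 4).
Then F(2) - F(-1) = (log(2/3)) - (-log(3)) = log(2).

log(2)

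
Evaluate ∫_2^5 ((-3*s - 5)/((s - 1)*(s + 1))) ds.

Factor the denominator: s**2 - 1 = (s + 1)(s - 1).
Partial fractions: (-3*s - 5)/((s - 1)*(s + 1)) = 1/(s + 1) - 4/(s - 1).
An antiderivative is F(s) = -4*log(s - 1) + log(s + 1).
Then F(5) - F(2) = (-7*log(2) + log(3)) - (log(3)) = -7*log(2).

-7*log(2)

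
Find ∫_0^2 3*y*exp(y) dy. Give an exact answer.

Integrate by parts once (u = y, dv = 3*exp(y) dy).
An antiderivative is F(y) = (3*y - 3)*exp(y).
Then F(2) - F(0) = (3*exp(2)) - (-3) = 3 + 3*exp(2).

3 + 3*exp(2)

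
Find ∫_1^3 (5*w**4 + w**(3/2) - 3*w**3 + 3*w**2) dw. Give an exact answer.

By the power rule, an antiderivative is F(w) = 2*w**(5/2)/5 + w**5 - 3*w**4/4 + w**3.
Then F(3) - F(1) = (18*sqrt(3)/5 + 837/4) - (33/20) = 18*sqrt(3)/5 + 1038/5.

18*sqrt(3)/5 + 1038/5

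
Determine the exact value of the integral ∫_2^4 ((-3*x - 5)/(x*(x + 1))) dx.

-5*log(2) - 2*log(3) + 2*log(5)

Factor the denominator: x**2 + x = (x + 1)x.
Partial fractions: (-3*x - 5)/(x*(x + 1)) = 2/(x + 1) - 5/x.
An antiderivative is F(x) = -5*log(x) + 2*log(x + 1).
Then F(4) - F(2) = (-10*log(2) + 2*log(5)) - (log(9/32)) = -5*log(2) - 2*log(3) + 2*log(5).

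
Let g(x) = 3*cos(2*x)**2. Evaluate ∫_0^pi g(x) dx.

3*pi/2

Use the identity cos^2(2*x) = (1 + cos(4*x))/2.
An antiderivative is F(x) = 3*x/2 + 3*sin(4*x)/8.
Then F(pi) - F(0) = (3*pi/2) - (0) = 3*pi/2.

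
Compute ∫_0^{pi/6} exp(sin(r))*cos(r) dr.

-1 + exp(1/2)

Let u = sin(r), so du = cos(r) dr. When r = 0, u = 0; when r = pi/6, u = 1/2.
The integral becomes ∫ exp(u) du from 0 to 1/2, with antiderivative exp(u).
Back in r: F(r) = exp(sin(r)).
Then F(pi/6) - F(0) = (exp(1/2)) - (1) = -1 + exp(1/2).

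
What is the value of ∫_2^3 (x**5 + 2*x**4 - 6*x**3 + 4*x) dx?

1616/15

By the power rule, an antiderivative is F(x) = x**6/6 + 2*x**5/5 - 3*x**4/2 + 2*x**2.
Then F(3) - F(2) = (576/5) - (112/15) = 1616/15.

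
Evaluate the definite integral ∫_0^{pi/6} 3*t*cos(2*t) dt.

-3/8 + sqrt(3)*pi/8

Integrate by parts once (u = t, dv = 3*cos(2*t) dt).
An antiderivative is F(t) = 3*t*sin(2*t)/2 + 3*cos(2*t)/4.
Then F(pi/6) - F(0) = (3/8 + sqrt(3)*pi/8) - (3/4) = -3/8 + sqrt(3)*pi/8.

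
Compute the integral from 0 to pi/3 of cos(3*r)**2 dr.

pi/6

Use the identity cos^2(3*r) = (1 + cos(6*r))/2.
An antiderivative is F(r) = r/2 + sin(6*r)/12.
Then F(pi/3) - F(0) = (pi/6) - (0) = pi/6.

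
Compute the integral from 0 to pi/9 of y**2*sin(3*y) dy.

Integrate by parts twice (u = y^2, dv = sin(3*y) dy).
An antiderivative is F(y) = -y**2*cos(3*y)/3 + 2*y*sin(3*y)/9 + 2*cos(3*y)/27.
Then F(pi/9) - F(0) = (-pi**2/486 + 1/27 + sqrt(3)*pi/81) - (2/27) = -1/27 - pi**2/486 + sqrt(3)*pi/81.

-1/27 - pi**2/486 + sqrt(3)*pi/81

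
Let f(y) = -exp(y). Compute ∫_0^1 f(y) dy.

1 - E

An antiderivative is F(y) = -exp(y).
Then F(1) - F(0) = (-E) - (-1) = 1 - E.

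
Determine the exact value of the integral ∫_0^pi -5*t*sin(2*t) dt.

Integrate by parts once (u = t, dv = -5*sin(2*t) dt).
An antiderivative is F(t) = 5*t*cos(2*t)/2 - 5*sin(2*t)/4.
Then F(pi) - F(0) = (5*pi/2) - (0) = 5*pi/2.

5*pi/2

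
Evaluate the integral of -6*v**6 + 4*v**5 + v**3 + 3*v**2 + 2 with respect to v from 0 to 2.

By the power rule, an antiderivative is F(v) = -6*v**7/7 + 2*v**6/3 + v**4/4 + v**3 + 2*v.
Then F(2) - F(0) = (-1072/21) - (0) = -1072/21.

-1072/21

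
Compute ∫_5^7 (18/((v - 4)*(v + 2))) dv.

-3*log(3) + 3*log(7)

Factor the denominator: v**2 - 2*v - 8 = (v + 2)(v - 4).
Partial fractions: 18/((v - 4)*(v + 2)) = -3/(v + 2) + 3/(v - 4).
An antiderivative is F(v) = 3*log(v - 4) - 3*log(v + 2).
Then F(7) - F(5) = (-log(27)) - (-3*log(7)) = -3*log(3) + 3*log(7).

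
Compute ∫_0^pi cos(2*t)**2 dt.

Use the identity cos^2(2*t) = (1 + cos(4*t))/2.
An antiderivative is F(t) = t/2 + sin(4*t)/8.
Then F(pi) - F(0) = (pi/2) - (0) = pi/2.

pi/2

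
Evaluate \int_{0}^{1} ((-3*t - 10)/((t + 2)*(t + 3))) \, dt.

-5*log(3) + 6*log(2)

Factor the denominator: t**2 + 5*t + 6 = (t + 3)(t + 2).
Partial fractions: (-3*t - 10)/((t + 2)*(t + 3)) = 1/(t + 3) - 4/(t + 2).
An antiderivative is F(t) = -4*log(t + 2) + log(t + 3).
Then F(1) - F(0) = (log(4/81)) - (log(3/16)) = -5*log(3) + 6*log(2).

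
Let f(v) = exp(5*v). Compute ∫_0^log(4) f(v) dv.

Let u = exp(v), so du = exp(v) dv. When v = 0, u = 1; when v = log(4), u = 4.
The integral becomes ∫ u**4 du from 1 to 4, with antiderivative u**5/5.
Back in v: F(v) = exp(5*v)/5.
Then F(log(4)) - F(0) = (1024/5) - (1/5) = 1023/5.

1023/5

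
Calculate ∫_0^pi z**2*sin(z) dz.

-4 + pi**2

Integrate by parts twice (u = z^2, dv = sin(z) dz).
An antiderivative is F(z) = -z**2*cos(z) + 2*z*sin(z) + 2*cos(z).
Then F(pi) - F(0) = (-2 + pi**2) - (2) = -4 + pi**2.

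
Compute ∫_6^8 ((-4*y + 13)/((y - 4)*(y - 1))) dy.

-3*log(7) - log(2) + 3*log(5)

Factor the denominator: y**2 - 5*y + 4 = (y - 1)(y - 4).
Partial fractions: (-4*y + 13)/((y - 4)*(y - 1)) = -3/(y - 1) - 1/(y - 4).
An antiderivative is F(y) = -log(y - 4) - 3*log(y - 1).
Then F(8) - F(6) = (-3*log(7) - 2*log(2)) - (-3*log(5) - log(2)) = -3*log(7) - log(2) + 3*log(5).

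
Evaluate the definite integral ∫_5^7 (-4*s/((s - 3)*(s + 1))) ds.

Factor the denominator: s**2 - 2*s - 3 = (s + 1)(s - 3).
Partial fractions: -4*s/((s - 3)*(s + 1)) = -1/(s + 1) - 3/(s - 3).
An antiderivative is F(s) = -3*log(s - 3) - log(s + 1).
Then F(7) - F(5) = (-9*log(2)) - (-log(48)) = log(3/32).

log(3/32)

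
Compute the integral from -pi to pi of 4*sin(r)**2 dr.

Use the identity sin^2(r) = (1 - cos(2*r))/2.
An antiderivative is F(r) = 2*r - sin(2*r).
Then F(pi) - F(-pi) = (2*pi) - (-2*pi) = 4*pi.

4*pi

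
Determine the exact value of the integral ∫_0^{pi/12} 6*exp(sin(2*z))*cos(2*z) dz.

Let u = sin(2*z), so du = 2*cos(2*z) dz. When z = 0, u = 0; when z = pi/12, u = 1/2.
The integral becomes 3·∫ exp(u) du from 0 to 1/2, with antiderivative 3*exp(u).
Back in z: F(z) = 3*exp(sin(2*z)).
Then F(pi/12) - F(0) = (3*exp(1/2)) - (3) = -3 + 3*exp(1/2).

-3 + 3*exp(1/2)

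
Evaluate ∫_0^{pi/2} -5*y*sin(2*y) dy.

-5*pi/4

Integrate by parts once (u = y, dv = -5*sin(2*y) dy).
An antiderivative is F(y) = 5*y*cos(2*y)/2 - 5*sin(2*y)/4.
Then F(pi/2) - F(0) = (-5*pi/4) - (0) = -5*pi/4.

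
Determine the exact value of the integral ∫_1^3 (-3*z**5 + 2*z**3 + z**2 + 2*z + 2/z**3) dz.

-2758/9

By the power rule, an antiderivative is F(z) = -z**6/2 + z**4/2 + z**3/3 + z**2 - 1/z**2.
Then F(3) - F(1) = (-2755/9) - (1/3) = -2758/9.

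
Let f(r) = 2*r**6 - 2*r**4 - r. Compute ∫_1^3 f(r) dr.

By the power rule, an antiderivative is F(r) = 2*r**7/7 - 2*r**5/5 - r**2/2.
Then F(3) - F(1) = (36621/70) - (-43/70) = 18332/35.

18332/35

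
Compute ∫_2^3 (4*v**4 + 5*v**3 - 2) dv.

By the power rule, an antiderivative is F(v) = 4*v**5/5 + 5*v**4/4 - 2*v.
Then F(3) - F(2) = (5793/20) - (208/5) = 4961/20.

4961/20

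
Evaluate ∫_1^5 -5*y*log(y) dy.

30 - 125*log(5)/2

Integrate by parts once (u = ln y, dv = -5*y dy).
An antiderivative is F(y) = -5*y**2*(2*log(y) - 1)/4.
Then F(5) - F(1) = (125/4 - 125*log(5)/2) - (5/4) = 30 - 125*log(5)/2.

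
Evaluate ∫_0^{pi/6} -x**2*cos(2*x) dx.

-pi/24 - sqrt(3)*pi**2/144 + sqrt(3)/8

Integrate by parts twice (u = x^2, dv = -cos(2*x) dx).
An antiderivative is F(x) = -x**2*sin(2*x)/2 - x*cos(2*x)/2 + sin(2*x)/4.
Then F(pi/6) - F(0) = (-pi/24 - sqrt(3)*pi**2/144 + sqrt(3)/8) - (0) = -pi/24 - sqrt(3)*pi**2/144 + sqrt(3)/8.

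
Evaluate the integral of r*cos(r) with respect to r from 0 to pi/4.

-1 + sqrt(2)*pi/8 + sqrt(2)/2

Integrate by parts once (u = r, dv = cos(r) dr).
An antiderivative is F(r) = r*sin(r) + cos(r).
Then F(pi/4) - F(0) = (sqrt(2)*(pi + 4)/8) - (1) = -1 + sqrt(2)*pi/8 + sqrt(2)/2.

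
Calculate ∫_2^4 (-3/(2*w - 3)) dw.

-3*log(5)/2

An antiderivative is F(w) = -3*log(2*w - 3)/2.
Then F(4) - F(2) = (-3*log(5)/2) - (0) = -3*log(5)/2.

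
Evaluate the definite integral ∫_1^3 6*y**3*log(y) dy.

Integrate by parts once (u = ln y, dv = 6*y**3 dy).
An antiderivative is F(y) = 3*y**4*(4*log(y) - 1)/8.
Then F(3) - F(1) = (-243/8 + 243*log(3)/2) - (-3/8) = -30 + 243*log(3)/2.

-30 + 243*log(3)/2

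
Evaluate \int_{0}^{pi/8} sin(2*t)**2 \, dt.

Use the identity sin^2(2*t) = (1 - cos(4*t))/2.
An antiderivative is F(t) = t/2 - sin(4*t)/8.
Then F(pi/8) - F(0) = (-1/8 + pi/16) - (0) = -1/8 + pi/16.

-1/8 + pi/16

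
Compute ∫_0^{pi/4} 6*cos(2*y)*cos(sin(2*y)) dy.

3*sin(1)

Let u = sin(2*y), so du = 2*cos(2*y) dy. When y = 0, u = 0; when y = pi/4, u = 1.
The integral becomes 3·∫ cos(u) du from 0 to 1, with antiderivative 3*sin(u).
Back in y: F(y) = 3*sin(sin(2*y)).
Then F(pi/4) - F(0) = (3*sin(1)) - (0) = 3*sin(1).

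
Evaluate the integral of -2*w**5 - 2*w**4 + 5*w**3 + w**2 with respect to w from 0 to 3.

By the power rule, an antiderivative is F(w) = -w**6/3 - 2*w**5/5 + 5*w**4/4 + w**3/3.
Then F(3) - F(0) = (-4599/20) - (0) = -4599/20.

-4599/20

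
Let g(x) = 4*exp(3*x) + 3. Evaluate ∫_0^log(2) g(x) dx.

An antiderivative is F(x) = 4*exp(3*x)/3 + 3*x.
Then F(log(2)) - F(0) = (log(8) + 32/3) - (4/3) = log(8) + 28/3.

log(8) + 28/3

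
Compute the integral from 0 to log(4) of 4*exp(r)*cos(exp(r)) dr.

-4*sin(1) + 4*sin(4)

Let u = exp(r), so du = exp(r) dr. When r = 0, u = 1; when r = log(4), u = 4.
The integral becomes 4·∫ cos(u) du from 1 to 4, with antiderivative 4*sin(u).
Back in r: F(r) = 4*sin(exp(r)).
Then F(log(4)) - F(0) = (4*sin(4)) - (4*sin(1)) = -4*sin(1) + 4*sin(4).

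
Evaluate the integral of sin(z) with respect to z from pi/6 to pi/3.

An antiderivative is F(z) = -cos(z).
Then F(pi/3) - F(pi/6) = (-1/2) - (-sqrt(3)/2) = -1/2 + sqrt(3)/2.

-1/2 + sqrt(3)/2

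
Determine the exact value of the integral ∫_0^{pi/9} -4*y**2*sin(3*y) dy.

-4*sqrt(3)*pi/81 + 2*pi**2/243 + 4/27

Integrate by parts twice (u = y^2, dv = -4*sin(3*y) dy).
An antiderivative is F(y) = 4*y**2*cos(3*y)/3 - 8*y*sin(3*y)/9 - 8*cos(3*y)/27.
Then F(pi/9) - F(0) = (-4*sqrt(3)*pi/81 - 4/27 + 2*pi**2/243) - (-8/27) = -4*sqrt(3)*pi/81 + 2*pi**2/243 + 4/27.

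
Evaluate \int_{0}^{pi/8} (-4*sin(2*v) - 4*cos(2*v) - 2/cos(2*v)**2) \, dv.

-3

An antiderivative is F(v) = -2*sin(2*v) + 2*cos(2*v) - tan(2*v).
Then F(pi/8) - F(0) = (-1) - (2) = -3.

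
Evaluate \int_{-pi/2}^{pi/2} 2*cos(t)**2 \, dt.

Use the identity cos^2(t) = (1 + cos(2*t))/2.
An antiderivative is F(t) = t + sin(2*t)/2.
Then F(pi/2) - F(-pi/2) = (pi/2) - (-pi/2) = pi.

pi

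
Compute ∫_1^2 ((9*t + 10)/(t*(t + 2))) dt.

Factor the denominator: t**2 + 2*t = (t + 2)t.
Partial fractions: (9*t + 10)/(t*(t + 2)) = 4/(t + 2) + 5/t.
An antiderivative is F(t) = 5*log(t) + 4*log(t + 2).
Then F(2) - F(1) = (13*log(2)) - (log(81)) = -4*log(3) + 13*log(2).

-4*log(3) + 13*log(2)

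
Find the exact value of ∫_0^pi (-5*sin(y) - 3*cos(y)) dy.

An antiderivative is F(y) = -3*sin(y) + 5*cos(y).
Then F(pi) - F(0) = (-5) - (5) = -10.

-10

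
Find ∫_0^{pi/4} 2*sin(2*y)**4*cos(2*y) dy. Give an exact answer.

Let u = sin(2*y), so du = 2*cos(2*y) dy. When y = 0, u = 0; when y = pi/4, u = 1.
The integral becomes ∫ u**4 du from 0 to 1, with antiderivative u**5/5.
Back in y: F(y) = sin(2*y)**5/5.
Then F(pi/4) - F(0) = (1/5) - (0) = 1/5.

1/5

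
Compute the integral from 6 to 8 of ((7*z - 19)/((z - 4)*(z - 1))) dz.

Factor the denominator: z**2 - 5*z + 4 = (z - 1)(z - 4).
Partial fractions: (7*z - 19)/((z - 4)*(z - 1)) = 4/(z - 1) + 3/(z - 4).
An antiderivative is F(z) = 3*log(z - 4) + 4*log(z - 1).
Then F(8) - F(6) = (6*log(2) + 4*log(7)) - (3*log(2) + 4*log(5)) = -4*log(5) + 3*log(2) + 4*log(7).

-4*log(5) + 3*log(2) + 4*log(7)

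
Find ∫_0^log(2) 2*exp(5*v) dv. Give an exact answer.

62/5

Let u = exp(v), so du = exp(v) dv. When v = 0, u = 1; when v = log(2), u = 2.
The integral becomes 2·∫ u**4 du from 1 to 2, with antiderivative 2*u**5/5.
Back in v: F(v) = 2*exp(5*v)/5.
Then F(log(2)) - F(0) = (64/5) - (2/5) = 62/5.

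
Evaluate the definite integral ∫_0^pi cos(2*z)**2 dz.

Use the identity cos^2(2*z) = (1 + cos(4*z))/2.
An antiderivative is F(z) = z/2 + sin(4*z)/8.
Then F(pi) - F(0) = (pi/2) - (0) = pi/2.

pi/2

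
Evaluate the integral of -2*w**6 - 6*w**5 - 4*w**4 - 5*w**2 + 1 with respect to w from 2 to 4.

-1003958/105

By the power rule, an antiderivative is F(w) = -2*w**7/7 - w**6 - 4*w**5/5 - 5*w**3/3 + w.
Then F(4) - F(2) = (-1018396/105) - (-14438/105) = -1003958/105.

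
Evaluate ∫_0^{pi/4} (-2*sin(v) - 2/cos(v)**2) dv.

-4 + sqrt(2)

An antiderivative is F(v) = 2*cos(v) - 2*tan(v).
Then F(pi/4) - F(0) = (-2 + sqrt(2)) - (2) = -4 + sqrt(2).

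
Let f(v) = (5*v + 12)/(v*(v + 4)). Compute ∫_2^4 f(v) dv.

Factor the denominator: v**2 + 4*v = (v + 4)v.
Partial fractions: (5*v + 12)/(v*(v + 4)) = 2/(v + 4) + 3/v.
An antiderivative is F(v) = 3*log(v) + 2*log(v + 4).
Then F(4) - F(2) = (12*log(2)) - (2*log(3) + 5*log(2)) = -2*log(3) + 7*log(2).

-2*log(3) + 7*log(2)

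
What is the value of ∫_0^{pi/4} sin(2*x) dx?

An antiderivative is F(x) = -cos(2*x)/2.
Then F(pi/4) - F(0) = (0) - (-1/2) = 1/2.

1/2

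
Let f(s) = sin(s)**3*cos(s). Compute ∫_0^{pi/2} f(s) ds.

1/4

Let u = sin(s), so du = cos(s) ds. When s = 0, u = 0; when s = pi/2, u = 1.
The integral becomes ∫ u**3 du from 0 to 1, with antiderivative u**4/4.
Back in s: F(s) = sin(s)**4/4.
Then F(pi/2) - F(0) = (1/4) - (0) = 1/4.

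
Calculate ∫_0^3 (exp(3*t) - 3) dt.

-28/3 + exp(9)/3

An antiderivative is F(t) = exp(3*t)/3 - 3*t.
Then F(3) - F(0) = (-9 + exp(9)/3) - (1/3) = -28/3 + exp(9)/3.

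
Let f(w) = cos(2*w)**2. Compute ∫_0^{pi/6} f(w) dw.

Use the identity cos^2(2*w) = (1 + cos(4*w))/2.
An antiderivative is F(w) = w/2 + sin(4*w)/8.
Then F(pi/6) - F(0) = (sqrt(3)/16 + pi/12) - (0) = sqrt(3)/16 + pi/12.

sqrt(3)/16 + pi/12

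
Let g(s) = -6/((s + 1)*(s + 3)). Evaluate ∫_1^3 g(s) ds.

log(27/64)

Factor the denominator: s**2 + 4*s + 3 = (s + 3)(s + 1).
Partial fractions: -6/((s + 1)*(s + 3)) = 3/(s + 3) - 3/(s + 1).
An antiderivative is F(s) = -3*log(s + 1) + 3*log(s + 3).
Then F(3) - F(1) = (log(27/8)) - (log(8)) = log(27/64).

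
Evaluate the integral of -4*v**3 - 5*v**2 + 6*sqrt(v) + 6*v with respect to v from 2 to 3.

-245/3 - 8*sqrt(2) + 12*sqrt(3)

By the power rule, an antiderivative is F(v) = -v**4 + 4*v**(3/2) - 5*v**3/3 + 3*v**2.
Then F(3) - F(2) = (-99 + 12*sqrt(3)) - (-52/3 + 8*sqrt(2)) = -245/3 - 8*sqrt(2) + 12*sqrt(3).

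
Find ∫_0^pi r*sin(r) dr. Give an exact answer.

pi

Integrate by parts once (u = r, dv = sin(r) dr).
An antiderivative is F(r) = -r*cos(r) + sin(r).
Then F(pi) - F(0) = (pi) - (0) = pi.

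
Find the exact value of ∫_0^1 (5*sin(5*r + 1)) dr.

Let u = 5*r + 1, so du = 5 dr. When r = 0, u = 1; when r = 1, u = 6.
The integral becomes ∫ sin(u) du from 1 to 6, with antiderivative -cos(u).
Back in r: F(r) = -cos(5*r + 1).
Then F(1) - F(0) = (-cos(6)) - (-cos(1)) = -cos(6) + cos(1).

-cos(6) + cos(1)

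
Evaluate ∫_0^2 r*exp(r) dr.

Integrate by parts once (u = r, dv = exp(r) dr).
An antiderivative is F(r) = (r - 1)*exp(r).
Then F(2) - F(0) = (exp(2)) - (-1) = 1 + exp(2).

1 + exp(2)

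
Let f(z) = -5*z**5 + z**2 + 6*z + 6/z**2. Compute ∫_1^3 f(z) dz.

By the power rule, an antiderivative is F(z) = -5*z**6/6 + z**3/3 + 3*z**2 - 6/z.
Then F(3) - F(1) = (-1147/2) - (-7/2) = -570.

-570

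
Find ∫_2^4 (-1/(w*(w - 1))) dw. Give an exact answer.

Factor the denominator: w**2 - w = w(w - 1).
Partial fractions: -1/(w*(w - 1)) = 1/w - 1/(w - 1).
An antiderivative is F(w) = log(w) - log(w - 1).
Then F(4) - F(2) = (log(4/3)) - (log(2)) = log(2/3).

log(2/3)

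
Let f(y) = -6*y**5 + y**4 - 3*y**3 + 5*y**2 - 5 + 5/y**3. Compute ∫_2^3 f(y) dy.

-232033/360

By the power rule, an antiderivative is F(y) = -y**6 + y**5/5 - 3*y**4/4 + 5*y**3/3 - 5*y - 5/(2*y**2).
Then F(3) - F(2) = (-128057/180) - (-8027/120) = -232033/360.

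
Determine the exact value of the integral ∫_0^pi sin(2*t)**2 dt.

pi/2

Use the identity sin^2(2*t) = (1 - cos(4*t))/2.
An antiderivative is F(t) = t/2 - sin(4*t)/8.
Then F(pi) - F(0) = (pi/2) - (0) = pi/2.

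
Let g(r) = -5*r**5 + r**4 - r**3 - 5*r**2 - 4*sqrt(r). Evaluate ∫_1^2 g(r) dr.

By the power rule, an antiderivative is F(r) = -5*r**6/6 + r**5/5 - r**4/4 - 8*r**(3/2)/3 - 5*r**3/3.
Then F(2) - F(1) = (-964/15 - 16*sqrt(2)/3) - (-313/60) = -1181/20 - 16*sqrt(2)/3.

-1181/20 - 16*sqrt(2)/3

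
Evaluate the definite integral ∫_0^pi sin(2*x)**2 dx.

pi/2

Use the identity sin^2(2*x) = (1 - cos(4*x))/2.
An antiderivative is F(x) = x/2 - sin(4*x)/8.
Then F(pi) - F(0) = (pi/2) - (0) = pi/2.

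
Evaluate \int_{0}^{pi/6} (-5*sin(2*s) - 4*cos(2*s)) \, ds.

-sqrt(3) - 5/4

An antiderivative is F(s) = -2*sin(2*s) + 5*cos(2*s)/2.
Then F(pi/6) - F(0) = (5/4 - sqrt(3)) - (5/2) = -sqrt(3) - 5/4.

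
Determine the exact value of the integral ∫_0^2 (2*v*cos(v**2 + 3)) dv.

-sin(3) + sin(7)

Let u = v**2 + 3, so du = 2*v dv. When v = 0, u = 3; when v = 2, u = 7.
The integral becomes ∫ cos(u) du from 3 to 7, with antiderivative sin(u).
Back in v: F(v) = sin(v**2 + 3).
Then F(2) - F(0) = (sin(7)) - (sin(3)) = -sin(3) + sin(7).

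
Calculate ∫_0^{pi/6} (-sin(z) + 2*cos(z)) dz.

sqrt(3)/2

An antiderivative is F(z) = 2*sin(z) + cos(z).
Then F(pi/6) - F(0) = (sqrt(3)/2 + 1) - (1) = sqrt(3)/2.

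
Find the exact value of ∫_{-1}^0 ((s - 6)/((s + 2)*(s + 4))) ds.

Factor the denominator: s**2 + 6*s + 8 = (s + 4)(s + 2).
Partial fractions: (s - 6)/((s + 2)*(s + 4)) = 5/(s + 4) - 4/(s + 2).
An antiderivative is F(s) = -4*log(s + 2) + 5*log(s + 4).
Then F(0) - F(-1) = (log(64)) - (5*log(3)) = -5*log(3) + 6*log(2).

-5*log(3) + 6*log(2)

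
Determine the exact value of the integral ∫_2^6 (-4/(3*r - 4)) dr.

An antiderivative is F(r) = -4*log(3*r - 4)/3.
Then F(6) - F(2) = (-4*log(14)/3) - (-4*log(2)/3) = -4*log(7)/3.

-4*log(7)/3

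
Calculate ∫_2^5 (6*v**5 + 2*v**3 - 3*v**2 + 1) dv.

By the power rule, an antiderivative is F(v) = v**6 + v**4/2 - v**3 + v.
Then F(5) - F(2) = (31635/2) - (66) = 31503/2.

31503/2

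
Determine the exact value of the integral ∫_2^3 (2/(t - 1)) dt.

An antiderivative is F(t) = 2*log(t - 1).
Then F(3) - F(2) = (log(4)) - (0) = log(4).

log(4)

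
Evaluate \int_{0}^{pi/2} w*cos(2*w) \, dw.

-1/2

Integrate by parts once (u = w, dv = cos(2*w) dw).
An antiderivative is F(w) = w*sin(2*w)/2 + cos(2*w)/4.
Then F(pi/2) - F(0) = (-1/4) - (1/4) = -1/2.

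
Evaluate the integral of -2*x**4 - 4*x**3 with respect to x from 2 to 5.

By the power rule, an antiderivative is F(x) = -2*x**5/5 - x**4.
Then F(5) - F(2) = (-1875) - (-144/5) = -9231/5.

-9231/5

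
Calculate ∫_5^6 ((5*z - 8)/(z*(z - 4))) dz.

Factor the denominator: z**2 - 4*z = z(z - 4).
Partial fractions: (5*z - 8)/(z*(z - 4)) = 2/z + 3/(z - 4).
An antiderivative is F(z) = 2*log(z) + 3*log(z - 4).
Then F(6) - F(5) = (2*log(3) + 5*log(2)) - (log(25)) = -2*log(5) + 2*log(3) + 5*log(2).

-2*log(5) + 2*log(3) + 5*log(2)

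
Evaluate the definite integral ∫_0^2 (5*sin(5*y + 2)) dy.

Let u = 5*y + 2, so du = 5 dy. When y = 0, u = 2; when y = 2, u = 12.
The integral becomes ∫ sin(u) du from 2 to 12, with antiderivative -cos(u).
Back in y: F(y) = -cos(5*y + 2).
Then F(2) - F(0) = (-cos(12)) - (-cos(2)) = -cos(12) + cos(2).

-cos(12) + cos(2)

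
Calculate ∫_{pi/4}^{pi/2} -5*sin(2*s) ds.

-5/2

An antiderivative is F(s) = 5*cos(2*s)/2.
Then F(pi/2) - F(pi/4) = (-5/2) - (0) = -5/2.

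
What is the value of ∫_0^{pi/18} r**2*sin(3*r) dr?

-2/27 - sqrt(3)*pi**2/1944 + pi/162 + sqrt(3)/27

Integrate by parts twice (u = r^2, dv = sin(3*r) dr).
An antiderivative is F(r) = -r**2*cos(3*r)/3 + 2*r*sin(3*r)/9 + 2*cos(3*r)/27.
Then F(pi/18) - F(0) = (-sqrt(3)*pi**2/1944 + pi/162 + sqrt(3)/27) - (2/27) = -2/27 - sqrt(3)*pi**2/1944 + pi/162 + sqrt(3)/27.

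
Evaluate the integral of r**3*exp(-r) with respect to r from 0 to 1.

Integrate by parts 3 times (u = r^3, dv = exp(-r) dr).
An antiderivative is F(r) = (-r**3 - 3*r**2 - 6*r - 6)*exp(-r).
Then F(1) - F(0) = (-16*exp(-1)) - (-6) = 6 - 16*exp(-1).

6 - 16*exp(-1)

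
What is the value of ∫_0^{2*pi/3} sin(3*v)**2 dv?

Use the identity sin^2(3*v) = (1 - cos(6*v))/2.
An antiderivative is F(v) = v/2 - sin(6*v)/12.
Then F(2*pi/3) - F(0) = (pi/3) - (0) = pi/3.

pi/3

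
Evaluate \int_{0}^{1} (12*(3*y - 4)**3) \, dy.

Let u = 3*y - 4, so du = 3 dy. When y = 0, u = -4; when y = 1, u = -1.
The integral becomes 4·∫ u**3 du from -4 to -1, with antiderivative u**4.
Back in y: F(y) = (3*y - 4)**4.
Then F(1) - F(0) = (1) - (256) = -255.

-255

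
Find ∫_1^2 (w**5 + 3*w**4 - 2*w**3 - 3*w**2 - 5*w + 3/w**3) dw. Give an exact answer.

329/40

By the power rule, an antiderivative is F(w) = w**6/6 + 3*w**5/5 - w**4/2 - w**3 - 5*w**2/2 - 3/(2*w**2).
Then F(2) - F(1) = (419/120) - (-71/15) = 329/40.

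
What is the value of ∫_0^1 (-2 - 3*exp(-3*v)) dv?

An antiderivative is F(v) = -2*v + exp(-3*v).
Then F(1) - F(0) = (-2 + exp(-3)) - (1) = -3 + exp(-3).

-3 + exp(-3)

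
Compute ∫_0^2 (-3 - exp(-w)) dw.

An antiderivative is F(w) = -3*w + exp(-w).
Then F(2) - F(0) = (-6 + exp(-2)) - (1) = -7 + exp(-2).

-7 + exp(-2)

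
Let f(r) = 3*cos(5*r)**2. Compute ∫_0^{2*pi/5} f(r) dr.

3*pi/5

Use the identity cos^2(5*r) = (1 + cos(10*r))/2.
An antiderivative is F(r) = 3*r/2 + 3*sin(10*r)/20.
Then F(2*pi/5) - F(0) = (3*pi/5) - (0) = 3*pi/5.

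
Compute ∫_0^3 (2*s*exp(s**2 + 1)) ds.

-exp(1) + exp(10)

Let u = s**2 + 1, so du = 2*s ds. When s = 0, u = 1; when s = 3, u = 10.
The integral becomes ∫ exp(u) du from 1 to 10, with antiderivative exp(u).
Back in s: F(s) = exp(s**2 + 1).
Then F(3) - F(0) = (exp(10)) - (exp(1)) = -exp(1) + exp(10).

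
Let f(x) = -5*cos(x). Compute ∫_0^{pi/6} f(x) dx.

-5/2

An antiderivative is F(x) = -5*sin(x).
Then F(pi/6) - F(0) = (-5/2) - (0) = -5/2.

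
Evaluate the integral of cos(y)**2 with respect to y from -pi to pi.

Use the identity cos^2(y) = (1 + cos(2*y))/2.
An antiderivative is F(y) = y/2 + sin(2*y)/4.
Then F(pi) - F(-pi) = (pi/2) - (-pi/2) = pi.

pi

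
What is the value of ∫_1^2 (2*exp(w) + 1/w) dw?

An antiderivative is F(w) = 2*exp(w) + log(w).
Then F(2) - F(1) = (log(2) + 2*exp(2)) - (2*exp(1)) = -2*exp(1) + log(2) + 2*exp(2).

-2*exp(1) + log(2) + 2*exp(2)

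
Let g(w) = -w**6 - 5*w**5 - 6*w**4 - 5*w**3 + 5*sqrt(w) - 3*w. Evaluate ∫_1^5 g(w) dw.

-3018614/105 + 50*sqrt(5)/3

By the power rule, an antiderivative is F(w) = -w**7/7 - 5*w**6/6 - 6*w**5/5 - 5*w**4/4 + 10*w**(3/2)/3 - 3*w**2/2.
Then F(5) - F(1) = (-2415025/84 + 50*sqrt(5)/3) - (-223/140) = -3018614/105 + 50*sqrt(5)/3.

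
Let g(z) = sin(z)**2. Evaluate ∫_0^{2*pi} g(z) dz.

pi

Use the identity sin^2(z) = (1 - cos(2*z))/2.
An antiderivative is F(z) = z/2 - sin(2*z)/4.
Then F(2*pi) - F(0) = (pi) - (0) = pi.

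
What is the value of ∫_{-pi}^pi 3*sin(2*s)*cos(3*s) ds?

0

Use the identity sin(2*s)cos(3*s) = [sin(5*s) + sin(-s)]/2.
An antiderivative is F(s) = 3*cos(s)/2 - 3*cos(5*s)/10.
Then F(pi) - F(-pi) = (-6/5) - (-6/5) = 0.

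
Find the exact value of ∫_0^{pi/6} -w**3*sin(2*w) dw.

Integrate by parts 3 times (u = w^3, dv = -sin(2*w) dw).
An antiderivative is F(w) = w**3*cos(2*w)/2 - 3*w**2*sin(2*w)/4 - 3*w*cos(2*w)/4 + 3*sin(2*w)/8.
Then F(pi/6) - F(0) = (-pi/16 - sqrt(3)*pi**2/96 + pi**3/864 + 3*sqrt(3)/16) - (0) = -pi/16 - sqrt(3)*pi**2/96 + pi**3/864 + 3*sqrt(3)/16.

-pi/16 - sqrt(3)*pi**2/96 + pi**3/864 + 3*sqrt(3)/16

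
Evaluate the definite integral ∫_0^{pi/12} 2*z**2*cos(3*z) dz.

sqrt(2)*(-32 + pi**2 + 8*pi)/432

Integrate by parts twice (u = z^2, dv = 2*cos(3*z) dz).
An antiderivative is F(z) = 2*z**2*sin(3*z)/3 + 4*z*cos(3*z)/9 - 4*sin(3*z)/27.
Then F(pi/12) - F(0) = (sqrt(2)*(-32 + pi**2 + 8*pi)/432) - (0) = sqrt(2)*(-32 + pi**2 + 8*pi)/432.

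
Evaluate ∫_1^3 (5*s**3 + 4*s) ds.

116

By the power rule, an antiderivative is F(s) = 5*s**4/4 + 2*s**2.
Then F(3) - F(1) = (477/4) - (13/4) = 116.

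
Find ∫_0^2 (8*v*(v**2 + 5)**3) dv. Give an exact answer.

Let u = v**2 + 5, so du = 2*v dv. When v = 0, u = 5; when v = 2, u = 9.
The integral becomes 4·∫ u**3 du from 5 to 9, with antiderivative u**4.
Back in v: F(v) = (v**2 + 5)**4.
Then F(2) - F(0) = (6561) - (625) = 5936.

5936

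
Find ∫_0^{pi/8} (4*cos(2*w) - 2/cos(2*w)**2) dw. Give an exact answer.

An antiderivative is F(w) = 2*sin(2*w) - tan(2*w).
Then F(pi/8) - F(0) = (-1 + sqrt(2)) - (0) = -1 + sqrt(2).

-1 + sqrt(2)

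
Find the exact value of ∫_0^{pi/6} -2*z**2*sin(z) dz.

Integrate by parts twice (u = z^2, dv = -2*sin(z) dz).
An antiderivative is F(z) = 2*z**2*cos(z) - 4*z*sin(z) - 4*cos(z).
Then F(pi/6) - F(0) = (-2*sqrt(3) - pi/3 + sqrt(3)*pi**2/36) - (-4) = -2*sqrt(3) - pi/3 + sqrt(3)*pi**2/36 + 4.

-2*sqrt(3) - pi/3 + sqrt(3)*pi**2/36 + 4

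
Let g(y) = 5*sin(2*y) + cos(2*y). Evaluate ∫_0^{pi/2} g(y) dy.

5

An antiderivative is F(y) = sin(2*y)/2 - 5*cos(2*y)/2.
Then F(pi/2) - F(0) = (5/2) - (-5/2) = 5.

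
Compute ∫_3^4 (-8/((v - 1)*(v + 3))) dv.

Factor the denominator: v**2 + 2*v - 3 = (v + 3)(v - 1).
Partial fractions: -8/((v - 1)*(v + 3)) = 2/(v + 3) - 2/(v - 1).
An antiderivative is F(v) = -2*log(v - 1) + 2*log(v + 3).
Then F(4) - F(3) = (log(49/9)) - (log(9)) = log(49/81).

log(49/81)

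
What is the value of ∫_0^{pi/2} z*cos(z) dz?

Integrate by parts once (u = z, dv = cos(z) dz).
An antiderivative is F(z) = z*sin(z) + cos(z).
Then F(pi/2) - F(0) = (pi/2) - (1) = -1 + pi/2.

-1 + pi/2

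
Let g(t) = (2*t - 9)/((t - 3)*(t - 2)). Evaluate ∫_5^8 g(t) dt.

Factor the denominator: t**2 - 5*t + 6 = (t - 2)(t - 3).
Partial fractions: (2*t - 9)/((t - 3)*(t - 2)) = 5/(t - 2) - 3/(t - 3).
An antiderivative is F(t) = -3*log(t - 3) + 5*log(t - 2).
Then F(8) - F(5) = (-3*log(5) + 5*log(2) + 5*log(3)) - (-3*log(2) + 5*log(3)) = -3*log(5) + 8*log(2).

-3*log(5) + 8*log(2)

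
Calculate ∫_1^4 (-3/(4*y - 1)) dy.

-3*log(5)/4

An antiderivative is F(y) = -3*log(4*y - 1)/4.
Then F(4) - F(1) = (-3*log(15)/4) - (-3*log(3)/4) = -3*log(5)/4.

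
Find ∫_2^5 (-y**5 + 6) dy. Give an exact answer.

-5151/2

By the power rule, an antiderivative is F(y) = -y**6/6 + 6*y.
Then F(5) - F(2) = (-15445/6) - (4/3) = -5151/2.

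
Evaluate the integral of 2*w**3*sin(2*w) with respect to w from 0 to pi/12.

-3/8 - sqrt(3)*pi**3/3456 + pi**2/192 + sqrt(3)*pi/16

Integrate by parts 3 times (u = w^3, dv = 2*sin(2*w) dw).
An antiderivative is F(w) = -w**3*cos(2*w) + 3*w**2*sin(2*w)/2 + 3*w*cos(2*w)/2 - 3*sin(2*w)/4.
Then F(pi/12) - F(0) = (-3/8 - sqrt(3)*pi**3/3456 + pi**2/192 + sqrt(3)*pi/16) - (0) = -3/8 - sqrt(3)*pi**3/3456 + pi**2/192 + sqrt(3)*pi/16.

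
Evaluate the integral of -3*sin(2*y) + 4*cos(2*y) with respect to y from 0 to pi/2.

-3

An antiderivative is F(y) = 2*sin(2*y) + 3*cos(2*y)/2.
Then F(pi/2) - F(0) = (-3/2) - (3/2) = -3.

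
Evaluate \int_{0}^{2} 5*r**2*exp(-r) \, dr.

Integrate by parts twice (u = r^2, dv = 5*exp(-r) dr).
An antiderivative is F(r) = (-5*r**2 - 10*r - 10)*exp(-r).
Then F(2) - F(0) = (-50*exp(-2)) - (-10) = 10 - 50*exp(-2).

10 - 50*exp(-2)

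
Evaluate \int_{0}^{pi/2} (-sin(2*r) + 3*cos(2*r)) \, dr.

An antiderivative is F(r) = 3*sin(2*r)/2 + cos(2*r)/2.
Then F(pi/2) - F(0) = (-1/2) - (1/2) = -1.

-1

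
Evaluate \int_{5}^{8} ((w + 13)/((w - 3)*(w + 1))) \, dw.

Factor the denominator: w**2 - 2*w - 3 = (w + 1)(w - 3).
Partial fractions: (w + 13)/((w - 3)*(w + 1)) = -3/(w + 1) + 4/(w - 3).
An antiderivative is F(w) = 4*log(w - 3) - 3*log(w + 1).
Then F(8) - F(5) = (-6*log(3) + 4*log(5)) - (log(2/27)) = -3*log(3) - log(2) + 4*log(5).

-3*log(3) - log(2) + 4*log(5)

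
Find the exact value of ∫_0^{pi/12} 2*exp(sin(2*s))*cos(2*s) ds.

-1 + exp(1/2)

Let u = sin(2*s), so du = 2*cos(2*s) ds. When s = 0, u = 0; when s = pi/12, u = 1/2.
The integral becomes ∫ exp(u) du from 0 to 1/2, with antiderivative exp(u).
Back in s: F(s) = exp(sin(2*s)).
Then F(pi/12) - F(0) = (exp(1/2)) - (1) = -1 + exp(1/2).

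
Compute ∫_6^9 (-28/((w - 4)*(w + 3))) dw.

-4*log(5) - 4*log(3) + 12*log(2)

Factor the denominator: w**2 - w - 12 = (w + 3)(w - 4).
Partial fractions: -28/((w - 4)*(w + 3)) = 4/(w + 3) - 4/(w - 4).
An antiderivative is F(w) = -4*log(w - 4) + 4*log(w + 3).
Then F(9) - F(6) = (-4*log(5) + 4*log(3) + 8*log(2)) - (-4*log(2) + 8*log(3)) = -4*log(5) - 4*log(3) + 12*log(2).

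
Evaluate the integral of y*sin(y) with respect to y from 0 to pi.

pi

Integrate by parts once (u = y, dv = sin(y) dy).
An antiderivative is F(y) = -y*cos(y) + sin(y).
Then F(pi) - F(0) = (pi) - (0) = pi.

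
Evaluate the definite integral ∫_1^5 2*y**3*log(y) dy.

Integrate by parts once (u = ln y, dv = 2*y**3 dy).
An antiderivative is F(y) = y**4*(4*log(y) - 1)/8.
Then F(5) - F(1) = (-625/8 + 625*log(5)/2) - (-1/8) = -78 + 625*log(5)/2.

-78 + 625*log(5)/2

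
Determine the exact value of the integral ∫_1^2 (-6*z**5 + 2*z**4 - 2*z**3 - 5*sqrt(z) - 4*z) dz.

-1823/30 - 20*sqrt(2)/3

By the power rule, an antiderivative is F(z) = -z**6 + 2*z**5/5 - z**4/2 - 10*z**(3/2)/3 - 2*z**2.
Then F(2) - F(1) = (-336/5 - 20*sqrt(2)/3) - (-193/30) = -1823/30 - 20*sqrt(2)/3.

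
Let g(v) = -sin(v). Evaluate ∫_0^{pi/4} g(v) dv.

An antiderivative is F(v) = cos(v).
Then F(pi/4) - F(0) = (sqrt(2)/2) - (1) = -1 + sqrt(2)/2.

-1 + sqrt(2)/2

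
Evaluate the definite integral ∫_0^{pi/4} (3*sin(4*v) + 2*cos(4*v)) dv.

An antiderivative is F(v) = sin(4*v)/2 - 3*cos(4*v)/4.
Then F(pi/4) - F(0) = (3/4) - (-3/4) = 3/2.

3/2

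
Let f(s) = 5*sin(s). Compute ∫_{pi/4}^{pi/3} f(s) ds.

-5/2 + 5*sqrt(2)/2

An antiderivative is F(s) = -5*cos(s).
Then F(pi/3) - F(pi/4) = (-5/2) - (-5*sqrt(2)/2) = -5/2 + 5*sqrt(2)/2.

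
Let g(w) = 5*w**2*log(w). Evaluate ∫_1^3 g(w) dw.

-130/9 + 45*log(3)

Integrate by parts once (u = ln w, dv = 5*w**2 dw).
An antiderivative is F(w) = 5*w**3*(3*log(w) - 1)/9.
Then F(3) - F(1) = (-15 + 45*log(3)) - (-5/9) = -130/9 + 45*log(3).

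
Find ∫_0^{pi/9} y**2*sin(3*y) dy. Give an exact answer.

-1/27 - pi**2/486 + sqrt(3)*pi/81

Integrate by parts twice (u = y^2, dv = sin(3*y) dy).
An antiderivative is F(y) = -y**2*cos(3*y)/3 + 2*y*sin(3*y)/9 + 2*cos(3*y)/27.
Then F(pi/9) - F(0) = (-pi**2/486 + 1/27 + sqrt(3)*pi/81) - (2/27) = -1/27 - pi**2/486 + sqrt(3)*pi/81.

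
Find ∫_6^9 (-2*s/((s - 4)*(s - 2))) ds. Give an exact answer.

Factor the denominator: s**2 - 6*s + 8 = (s - 2)(s - 4).
Partial fractions: -2*s/((s - 4)*(s - 2)) = 2/(s - 2) - 4/(s - 4).
An antiderivative is F(s) = -4*log(s - 4) + 2*log(s - 2).
Then F(9) - F(6) = (-4*log(5) + 2*log(7)) - (0) = -4*log(5) + 2*log(7).

-4*log(5) + 2*log(7)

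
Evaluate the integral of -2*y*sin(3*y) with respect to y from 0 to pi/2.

Integrate by parts once (u = y, dv = -2*sin(3*y) dy).
An antiderivative is F(y) = 2*y*cos(3*y)/3 - 2*sin(3*y)/9.
Then F(pi/2) - F(0) = (2/9) - (0) = 2/9.

2/9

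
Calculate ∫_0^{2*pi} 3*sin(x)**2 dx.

3*pi

Use the identity sin^2(x) = (1 - cos(2*x))/2.
An antiderivative is F(x) = 3*x/2 - 3*sin(2*x)/4.
Then F(2*pi) - F(0) = (3*pi) - (0) = 3*pi.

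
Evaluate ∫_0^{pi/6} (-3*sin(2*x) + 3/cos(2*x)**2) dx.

An antiderivative is F(x) = 3*cos(2*x)/2 + 3*tan(2*x)/2.
Then F(pi/6) - F(0) = (3/4 + 3*sqrt(3)/2) - (3/2) = -3/4 + 3*sqrt(3)/2.

-3/4 + 3*sqrt(3)/2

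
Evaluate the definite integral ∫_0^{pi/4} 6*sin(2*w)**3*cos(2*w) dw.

Let u = sin(2*w), so du = 2*cos(2*w) dw. When w = 0, u = 0; when w = pi/4, u = 1.
The integral becomes 3·∫ u**3 du from 0 to 1, with antiderivative 3*u**4/4.
Back in w: F(w) = 3*sin(2*w)**4/4.
Then F(pi/4) - F(0) = (3/4) - (0) = 3/4.

3/4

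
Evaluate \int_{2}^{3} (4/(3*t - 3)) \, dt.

An antiderivative is F(t) = 4*log(3*t - 3)/3.
Then F(3) - F(2) = (4*log(6)/3) - (4*log(3)/3) = 4*log(2)/3.

4*log(2)/3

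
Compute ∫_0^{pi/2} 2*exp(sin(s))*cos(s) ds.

Let u = sin(s), so du = cos(s) ds. When s = 0, u = 0; when s = pi/2, u = 1.
The integral becomes 2·∫ exp(u) du from 0 to 1, with antiderivative 2*exp(u).
Back in s: F(s) = 2*exp(sin(s)).
Then F(pi/2) - F(0) = (2*E) - (2) = -2 + 2*E.

-2 + 2*E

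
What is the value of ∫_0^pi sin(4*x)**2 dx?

pi/2

Use the identity sin^2(4*x) = (1 - cos(8*x))/2.
An antiderivative is F(x) = x/2 - sin(8*x)/16.
Then F(pi) - F(0) = (pi/2) - (0) = pi/2.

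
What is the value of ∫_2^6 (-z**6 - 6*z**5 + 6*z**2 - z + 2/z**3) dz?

By the power rule, an antiderivative is F(z) = -z**7/7 - z**6 + 2*z**3 - z**2/2 - 1/z**2.
Then F(6) - F(2) = (-21730687/252) - (-1919/28) = -5428354/63.

-5428354/63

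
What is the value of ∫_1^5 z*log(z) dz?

-6 + 25*log(5)/2

Integrate by parts once (u = ln z, dv = z dz).
An antiderivative is F(z) = z**2*(2*log(z) - 1)/4.
Then F(5) - F(1) = (-25/4 + 25*log(5)/2) - (-1/4) = -6 + 25*log(5)/2.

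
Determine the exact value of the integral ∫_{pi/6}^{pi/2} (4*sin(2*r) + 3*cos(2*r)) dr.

3 - 3*sqrt(3)/4

An antiderivative is F(r) = 3*sin(2*r)/2 - 2*cos(2*r).
Then F(pi/2) - F(pi/6) = (2) - (-1 + 3*sqrt(3)/4) = 3 - 3*sqrt(3)/4.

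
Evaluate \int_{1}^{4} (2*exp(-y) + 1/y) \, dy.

(-2 + 2*exp(3) + log(4**exp(4)))*exp(-4)

An antiderivative is F(y) = log(y) - 2*exp(-y).
Then F(4) - F(1) = ((-2 + log(4**exp(4)))*exp(-4)) - (-2*exp(-1)) = (-2 + 2*exp(3) + log(4**exp(4)))*exp(-4).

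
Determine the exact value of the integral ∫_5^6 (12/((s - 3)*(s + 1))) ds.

-3*log(7) + 6*log(3)

Factor the denominator: s**2 - 2*s - 3 = (s + 1)(s - 3).
Partial fractions: 12/((s - 3)*(s + 1)) = -3/(s + 1) + 3/(s - 3).
An antiderivative is F(s) = 3*log(s - 3) - 3*log(s + 1).
Then F(6) - F(5) = (-3*log(7) + 3*log(3)) - (-log(27)) = -3*log(7) + 6*log(3).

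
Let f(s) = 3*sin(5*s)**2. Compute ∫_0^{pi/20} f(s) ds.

-3/20 + 3*pi/40

Use the identity sin^2(5*s) = (1 - cos(10*s))/2.
An antiderivative is F(s) = 3*s/2 - 3*sin(10*s)/20.
Then F(pi/20) - F(0) = (-3/20 + 3*pi/40) - (0) = -3/20 + 3*pi/40.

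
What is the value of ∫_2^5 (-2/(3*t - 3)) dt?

-4*log(2)/3

An antiderivative is F(t) = -2*log(3*t - 3)/3.
Then F(5) - F(2) = (-2*log(12)/3) - (-2*log(3)/3) = -4*log(2)/3.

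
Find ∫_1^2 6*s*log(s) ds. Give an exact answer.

-9/2 + 12*log(2)

Integrate by parts once (u = ln s, dv = 6*s ds).
An antiderivative is F(s) = 3*s**2*(2*log(s) - 1)/2.
Then F(2) - F(1) = (-6 + 12*log(2)) - (-3/2) = -9/2 + 12*log(2).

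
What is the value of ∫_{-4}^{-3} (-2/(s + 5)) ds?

-log(4)

An antiderivative is F(s) = -2*log(s + 5).
Then F(-3) - F(-4) = (-log(4)) - (0) = -log(4).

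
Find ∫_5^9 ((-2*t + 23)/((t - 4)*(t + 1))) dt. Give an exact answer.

Factor the denominator: t**2 - 3*t - 4 = (t + 1)(t - 4).
Partial fractions: (-2*t + 23)/((t - 4)*(t + 1)) = -5/(t + 1) + 3/(t - 4).
An antiderivative is F(t) = 3*log(t - 4) - 5*log(t + 1).
Then F(9) - F(5) = (-5*log(2) - 2*log(5)) - (-5*log(3) - 5*log(2)) = -2*log(5) + 5*log(3).

-2*log(5) + 5*log(3)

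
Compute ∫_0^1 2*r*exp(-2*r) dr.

(-3 + exp(2))*exp(-2)/2

Integrate by parts once (u = r, dv = 2*exp(-2*r) dr).
An antiderivative is F(r) = (-2*r - 1)*exp(-2*r)/2.
Then F(1) - F(0) = (-3*exp(-2)/2) - (-1/2) = (-3 + exp(2))*exp(-2)/2.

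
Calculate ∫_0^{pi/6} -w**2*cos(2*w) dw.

-pi/24 - sqrt(3)*pi**2/144 + sqrt(3)/8

Integrate by parts twice (u = w^2, dv = -cos(2*w) dw).
An antiderivative is F(w) = -w**2*sin(2*w)/2 - w*cos(2*w)/2 + sin(2*w)/4.
Then F(pi/6) - F(0) = (-pi/24 - sqrt(3)*pi**2/144 + sqrt(3)/8) - (0) = -pi/24 - sqrt(3)*pi**2/144 + sqrt(3)/8.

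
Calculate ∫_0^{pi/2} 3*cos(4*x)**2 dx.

Use the identity cos^2(4*x) = (1 + cos(8*x))/2.
An antiderivative is F(x) = 3*x/2 + 3*sin(8*x)/16.
Then F(pi/2) - F(0) = (3*pi/4) - (0) = 3*pi/4.

3*pi/4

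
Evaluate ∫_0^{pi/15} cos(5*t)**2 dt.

Use the identity cos^2(5*t) = (1 + cos(10*t))/2.
An antiderivative is F(t) = t/2 + sin(10*t)/20.
Then F(pi/15) - F(0) = (sqrt(3)/40 + pi/30) - (0) = sqrt(3)/40 + pi/30.

sqrt(3)/40 + pi/30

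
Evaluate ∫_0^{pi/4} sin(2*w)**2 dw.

pi/8

Use the identity sin^2(2*w) = (1 - cos(4*w))/2.
An antiderivative is F(w) = w/2 - sin(4*w)/8.
Then F(pi/4) - F(0) = (pi/8) - (0) = pi/8.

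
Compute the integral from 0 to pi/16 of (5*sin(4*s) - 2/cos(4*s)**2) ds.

3/4 - 5*sqrt(2)/8

An antiderivative is F(s) = -5*cos(4*s)/4 - tan(4*s)/2.
Then F(pi/16) - F(0) = (-5*sqrt(2)/8 - 1/2) - (-5/4) = 3/4 - 5*sqrt(2)/8.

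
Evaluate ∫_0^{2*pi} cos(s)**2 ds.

Use the identity cos^2(s) = (1 + cos(2*s))/2.
An antiderivative is F(s) = s/2 + sin(2*s)/4.
Then F(2*pi) - F(0) = (pi) - (0) = pi.

pi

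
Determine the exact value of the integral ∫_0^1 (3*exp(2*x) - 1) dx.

An antiderivative is F(x) = 3*exp(2*x)/2 - x.
Then F(1) - F(0) = (-1 + 3*exp(2)/2) - (3/2) = -5/2 + 3*exp(2)/2.

-5/2 + 3*exp(2)/2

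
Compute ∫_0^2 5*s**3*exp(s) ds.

Integrate by parts 3 times (u = s^3, dv = 5*exp(s) ds).
An antiderivative is F(s) = (5*s**3 - 15*s**2 + 30*s - 30)*exp(s).
Then F(2) - F(0) = (10*exp(2)) - (-30) = 30 + 10*exp(2).

30 + 10*exp(2)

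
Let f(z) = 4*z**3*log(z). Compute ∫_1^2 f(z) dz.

Integrate by parts once (u = ln z, dv = 4*z**3 dz).
An antiderivative is F(z) = z**4*(4*log(z) - 1)/4.
Then F(2) - F(1) = (-4 + 16*log(2)) - (-1/4) = -15/4 + 16*log(2).

-15/4 + 16*log(2)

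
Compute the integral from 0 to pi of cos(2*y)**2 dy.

pi/2

Use the identity cos^2(2*y) = (1 + cos(4*y))/2.
An antiderivative is F(y) = y/2 + sin(4*y)/8.
Then F(pi) - F(0) = (pi/2) - (0) = pi/2.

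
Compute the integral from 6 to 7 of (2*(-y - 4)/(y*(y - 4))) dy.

Factor the denominator: y**2 - 4*y = y(y - 4).
Partial fractions: 2*(-y - 4)/(y*(y - 4)) = 2/y - 4/(y - 4).
An antiderivative is F(y) = 2*log(y) - 4*log(y - 4).
Then F(7) - F(6) = (log(49/81)) - (log(9/4)) = -6*log(3) + 2*log(2) + 2*log(7).

-6*log(3) + 2*log(2) + 2*log(7)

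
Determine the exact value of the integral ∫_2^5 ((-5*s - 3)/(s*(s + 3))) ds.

Factor the denominator: s**2 + 3*s = (s + 3)s.
Partial fractions: (-5*s - 3)/(s*(s + 3)) = -4/(s + 3) - 1/s.
An antiderivative is F(s) = -log(s) - 4*log(s + 3).
Then F(5) - F(2) = (-12*log(2) - log(5)) - (-4*log(5) - log(2)) = -11*log(2) + 3*log(5).

-11*log(2) + 3*log(5)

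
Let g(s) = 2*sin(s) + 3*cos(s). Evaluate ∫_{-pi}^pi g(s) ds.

0

An antiderivative is F(s) = 3*sin(s) - 2*cos(s).
Then F(pi) - F(-pi) = (2) - (2) = 0.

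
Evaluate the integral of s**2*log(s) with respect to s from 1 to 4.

Integrate by parts once (u = ln s, dv = s**2 ds).
An antiderivative is F(s) = s**3*(3*log(s) - 1)/9.
Then F(4) - F(1) = (-64/9 + 128*log(2)/3) - (-1/9) = -7 + 128*log(2)/3.

-7 + 128*log(2)/3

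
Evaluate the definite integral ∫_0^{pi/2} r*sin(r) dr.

1

Integrate by parts once (u = r, dv = sin(r) dr).
An antiderivative is F(r) = -r*cos(r) + sin(r).
Then F(pi/2) - F(0) = (1) - (0) = 1.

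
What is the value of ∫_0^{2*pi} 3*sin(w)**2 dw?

Use the identity sin^2(w) = (1 - cos(2*w))/2.
An antiderivative is F(w) = 3*w/2 - 3*sin(2*w)/4.
Then F(2*pi) - F(0) = (3*pi) - (0) = 3*pi.

3*pi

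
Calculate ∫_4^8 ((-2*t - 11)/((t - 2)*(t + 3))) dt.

-3*log(3) - log(7) + log(11)

Factor the denominator: t**2 + t - 6 = (t + 3)(t - 2).
Partial fractions: (-2*t - 11)/((t - 2)*(t + 3)) = 1/(t + 3) - 3/(t - 2).
An antiderivative is F(t) = -3*log(t - 2) + log(t + 3).
Then F(8) - F(4) = (-3*log(3) - 3*log(2) + log(11)) - (log(7/8)) = -3*log(3) - log(7) + log(11).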